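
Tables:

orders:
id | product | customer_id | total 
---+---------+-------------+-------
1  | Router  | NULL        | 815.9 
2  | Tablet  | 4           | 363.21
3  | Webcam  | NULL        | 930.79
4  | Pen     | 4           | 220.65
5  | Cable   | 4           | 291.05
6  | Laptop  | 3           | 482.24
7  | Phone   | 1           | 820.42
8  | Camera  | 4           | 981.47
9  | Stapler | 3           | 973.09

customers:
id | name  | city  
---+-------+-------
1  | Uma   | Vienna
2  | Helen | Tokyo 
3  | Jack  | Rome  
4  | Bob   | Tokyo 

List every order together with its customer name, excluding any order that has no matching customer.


INNER JOIN keeps only orders rows whose customer_id matches an id in customers. Walk through each order:
  - order 1 (Router): customer_id=NULL, no match -> dropped
  - order 2 (Tablet): customer_id=4 -> matches Bob
  - order 3 (Webcam): customer_id=NULL, no match -> dropped
  - order 4 (Pen): customer_id=4 -> matches Bob
  - order 5 (Cable): customer_id=4 -> matches Bob
  - order 6 (Laptop): customer_id=3 -> matches Jack
  - order 7 (Phone): customer_id=1 -> matches Uma
  - order 8 (Camera): customer_id=4 -> matches Bob
  - order 9 (Stapler): customer_id=3 -> matches Jack
So 2 of 9 rows are dropped.

SQL:
SELECT a.product, b.name AS customer
FROM orders a
INNER JOIN customers b ON a.customer_id = b.id

Result:
product | customer
--------+---------
Tablet  | Bob     
Pen     | Bob     
Cable   | Bob     
Laptop  | Jack    
Phone   | Uma     
Camera  | Bob     
Stapler | Jack    


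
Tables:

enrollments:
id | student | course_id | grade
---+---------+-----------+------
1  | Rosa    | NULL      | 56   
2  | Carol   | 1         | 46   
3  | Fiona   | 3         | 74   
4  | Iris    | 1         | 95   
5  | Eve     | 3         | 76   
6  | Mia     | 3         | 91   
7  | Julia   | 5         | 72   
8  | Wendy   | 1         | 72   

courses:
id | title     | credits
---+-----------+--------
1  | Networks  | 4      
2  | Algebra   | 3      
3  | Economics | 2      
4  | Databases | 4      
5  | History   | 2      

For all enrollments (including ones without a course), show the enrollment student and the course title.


LEFT JOIN keeps every row from enrollments (the left table); where course_id has no match in courses, the course columns become NULL. Walk through each enrollment:
  - enrollment 1 (Rosa): course_id=NULL, no match -> kept with NULL
  - enrollment 2 (Carol): course_id=1 -> matches Networks
  - enrollment 3 (Fiona): course_id=3 -> matches Economics
  - enrollment 4 (Iris): course_id=1 -> matches Networks
  - enrollment 5 (Eve): course_id=3 -> matches Economics
  - enrollment 6 (Mia): course_id=3 -> matches Economics
  - enrollment 7 (Julia): course_id=5 -> matches History
  - enrollment 8 (Wendy): course_id=1 -> matches Networks
All 8 rows appear; 1 has NULL course.

SQL:
SELECT a.student, b.title AS course
FROM enrollments a
LEFT JOIN courses b ON a.course_id = b.id

Result:
student | course   
--------+----------
Rosa    | NULL     
Carol   | Networks 
Fiona   | Economics
Iris    | Networks 
Eve     | Economics
Mia     | Economics
Julia   | History  
Wendy   | Networks 


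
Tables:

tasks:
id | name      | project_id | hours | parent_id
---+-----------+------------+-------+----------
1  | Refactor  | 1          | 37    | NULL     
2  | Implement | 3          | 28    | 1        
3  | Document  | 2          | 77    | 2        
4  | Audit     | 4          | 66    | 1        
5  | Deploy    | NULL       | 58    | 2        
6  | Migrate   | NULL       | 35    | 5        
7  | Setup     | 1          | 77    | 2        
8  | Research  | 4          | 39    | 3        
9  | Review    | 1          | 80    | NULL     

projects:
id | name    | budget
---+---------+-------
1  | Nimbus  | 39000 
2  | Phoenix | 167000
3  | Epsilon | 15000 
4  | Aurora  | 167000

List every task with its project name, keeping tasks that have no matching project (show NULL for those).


LEFT JOIN keeps every row from tasks (the left table); where project_id has no match in projects, the project columns become NULL. Walk through each task:
  - task 1 (Refactor): project_id=1 -> matches Nimbus
  - task 2 (Implement): project_id=3 -> matches Epsilon
  - task 3 (Document): project_id=2 -> matches Phoenix
  - task 4 (Audit): project_id=4 -> matches Aurora
  - task 5 (Deploy): project_id=NULL, no match -> kept with NULL
  - task 6 (Migrate): project_id=NULL, no match -> kept with NULL
  - task 7 (Setup): project_id=1 -> matches Nimbus
  - task 8 (Research): project_id=4 -> matches Aurora
  - task 9 (Review): project_id=1 -> matches Nimbus
All 9 rows appear; 2 have NULL project.

SQL:
SELECT a.name, b.name AS project
FROM tasks a
LEFT JOIN projects b ON a.project_id = b.id

Result:
name      | project
----------+--------
Refactor  | Nimbus 
Implement | Epsilon
Document  | Phoenix
Audit     | Aurora 
Deploy    | NULL   
Migrate   | NULL   
Setup     | Nimbus 
Research  | Aurora 
Review    | Nimbus 


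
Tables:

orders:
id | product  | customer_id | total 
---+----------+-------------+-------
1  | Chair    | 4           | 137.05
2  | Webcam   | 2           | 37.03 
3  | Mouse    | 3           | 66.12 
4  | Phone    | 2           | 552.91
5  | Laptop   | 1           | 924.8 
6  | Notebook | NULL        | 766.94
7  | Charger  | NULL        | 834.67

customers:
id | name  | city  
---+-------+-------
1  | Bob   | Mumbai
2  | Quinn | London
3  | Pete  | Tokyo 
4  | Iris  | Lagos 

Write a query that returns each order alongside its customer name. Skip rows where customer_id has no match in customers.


INNER JOIN keeps only orders rows whose customer_id matches an id in customers. Walk through each order:
  - order 1 (Chair): customer_id=4 -> matches Iris
  - order 2 (Webcam): customer_id=2 -> matches Quinn
  - order 3 (Mouse): customer_id=3 -> matches Pete
  - order 4 (Phone): customer_id=2 -> matches Quinn
  - order 5 (Laptop): customer_id=1 -> matches Bob
  - order 6 (Notebook): customer_id=NULL, no match -> dropped
  - order 7 (Charger): customer_id=NULL, no match -> dropped
So 2 of 7 rows are dropped.

SQL:
SELECT a.product, b.name AS customer
FROM orders a
INNER JOIN customers b ON a.customer_id = b.id

Result:
product | customer
--------+---------
Chair   | Iris    
Webcam  | Quinn   
Mouse   | Pete    
Phone   | Quinn   
Laptop  | Bob     


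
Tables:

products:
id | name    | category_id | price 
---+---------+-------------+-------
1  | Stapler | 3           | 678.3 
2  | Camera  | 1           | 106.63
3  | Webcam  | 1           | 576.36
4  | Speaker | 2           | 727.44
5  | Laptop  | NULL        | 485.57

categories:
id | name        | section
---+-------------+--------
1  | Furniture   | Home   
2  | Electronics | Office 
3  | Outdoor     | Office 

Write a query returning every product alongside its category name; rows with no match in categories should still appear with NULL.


LEFT JOIN keeps every row from products (the left table); where category_id has no match in categories, the category columns become NULL. Walk through each product:
  - product 1 (Stapler): category_id=3 -> matches Outdoor
  - product 2 (Camera): category_id=1 -> matches Furniture
  - product 3 (Webcam): category_id=1 -> matches Furniture
  - product 4 (Speaker): category_id=2 -> matches Electronics
  - product 5 (Laptop): category_id=NULL, no match -> kept with NULL
All 5 rows appear; 1 has NULL category.

SQL:
SELECT a.name, b.name AS category
FROM products a
LEFT JOIN categories b ON a.category_id = b.id

Result:
name    | category   
--------+------------
Stapler | Outdoor    
Camera  | Furniture  
Webcam  | Furniture  
Speaker | Electronics
Laptop  | NULL       


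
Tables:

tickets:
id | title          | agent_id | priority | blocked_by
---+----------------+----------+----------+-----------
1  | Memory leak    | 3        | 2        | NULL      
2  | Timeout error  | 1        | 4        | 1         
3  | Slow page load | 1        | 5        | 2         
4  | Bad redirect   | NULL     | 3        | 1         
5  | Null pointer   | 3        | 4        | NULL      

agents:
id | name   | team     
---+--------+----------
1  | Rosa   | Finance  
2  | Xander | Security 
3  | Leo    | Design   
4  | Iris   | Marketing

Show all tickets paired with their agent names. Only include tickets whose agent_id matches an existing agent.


INNER JOIN keeps only tickets rows whose agent_id matches an id in agents. Walk through each ticket:
  - ticket 1 (Memory leak): agent_id=3 -> matches Leo
  - ticket 2 (Timeout error): agent_id=1 -> matches Rosa
  - ticket 3 (Slow page load): agent_id=1 -> matches Rosa
  - ticket 4 (Bad redirect): agent_id=NULL, no match -> dropped
  - ticket 5 (Null pointer): agent_id=3 -> matches Leo
So 1 of 5 rows is dropped.

SQL:
SELECT a.title, b.name AS agent
FROM tickets a
INNER JOIN agents b ON a.agent_id = b.id

Result:
title          | agent
---------------+------
Memory leak    | Leo  
Timeout error  | Rosa 
Slow page load | Rosa 
Null pointer   | Leo  


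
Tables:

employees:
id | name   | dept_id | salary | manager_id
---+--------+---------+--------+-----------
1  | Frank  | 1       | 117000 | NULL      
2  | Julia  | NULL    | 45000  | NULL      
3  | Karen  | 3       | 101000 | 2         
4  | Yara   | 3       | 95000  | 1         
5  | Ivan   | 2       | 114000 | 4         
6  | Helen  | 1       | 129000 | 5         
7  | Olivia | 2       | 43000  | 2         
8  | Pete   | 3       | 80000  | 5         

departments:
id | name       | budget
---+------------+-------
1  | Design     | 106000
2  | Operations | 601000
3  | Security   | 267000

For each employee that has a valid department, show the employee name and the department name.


INNER JOIN keeps only employees rows whose dept_id matches an id in departments. Walk through each employee:
  - employee 1 (Frank): dept_id=1 -> matches Design
  - employee 2 (Julia): dept_id=NULL, no match -> dropped
  - employee 3 (Karen): dept_id=3 -> matches Security
  - employee 4 (Yara): dept_id=3 -> matches Security
  - employee 5 (Ivan): dept_id=2 -> matches Operations
  - employee 6 (Helen): dept_id=1 -> matches Design
  - employee 7 (Olivia): dept_id=2 -> matches Operations
  - employee 8 (Pete): dept_id=3 -> matches Security
So 1 of 8 rows is dropped.

SQL:
SELECT a.name, b.name AS department
FROM employees a
INNER JOIN departments b ON a.dept_id = b.id

Result:
name   | department
-------+-----------
Frank  | Design    
Karen  | Security  
Yara   | Security  
Ivan   | Operations
Helen  | Design    
Olivia | Operations
Pete   | Security  


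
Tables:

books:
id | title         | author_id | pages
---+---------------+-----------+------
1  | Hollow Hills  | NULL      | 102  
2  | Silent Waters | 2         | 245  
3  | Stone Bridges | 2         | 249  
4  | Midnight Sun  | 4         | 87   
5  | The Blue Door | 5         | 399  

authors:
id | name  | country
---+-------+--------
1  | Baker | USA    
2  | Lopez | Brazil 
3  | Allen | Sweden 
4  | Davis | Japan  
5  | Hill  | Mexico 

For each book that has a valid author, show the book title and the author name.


INNER JOIN keeps only books rows whose author_id matches an id in authors. Walk through each book:
  - book 1 (Hollow Hills): author_id=NULL, no match -> dropped
  - book 2 (Silent Waters): author_id=2 -> matches Lopez
  - book 3 (Stone Bridges): author_id=2 -> matches Lopez
  - book 4 (Midnight Sun): author_id=4 -> matches Davis
  - book 5 (The Blue Door): author_id=5 -> matches Hill
So 1 of 5 rows is dropped.

SQL:
SELECT a.title, b.name AS author
FROM books a
INNER JOIN authors b ON a.author_id = b.id

Result:
title         | author
--------------+-------
Silent Waters | Lopez 
Stone Bridges | Lopez 
Midnight Sun  | Davis 
The Blue Door | Hill  


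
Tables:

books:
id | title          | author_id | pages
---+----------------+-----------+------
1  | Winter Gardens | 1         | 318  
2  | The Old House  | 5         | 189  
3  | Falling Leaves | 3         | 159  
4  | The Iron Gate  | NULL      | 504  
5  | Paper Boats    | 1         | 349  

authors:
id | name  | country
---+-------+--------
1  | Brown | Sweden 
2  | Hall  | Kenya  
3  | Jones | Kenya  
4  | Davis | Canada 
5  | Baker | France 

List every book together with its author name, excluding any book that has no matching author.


INNER JOIN keeps only books rows whose author_id matches an id in authors. Walk through each book:
  - book 1 (Winter Gardens): author_id=1 -> matches Brown
  - book 2 (The Old House): author_id=5 -> matches Baker
  - book 3 (Falling Leaves): author_id=3 -> matches Jones
  - book 4 (The Iron Gate): author_id=NULL, no match -> dropped
  - book 5 (Paper Boats): author_id=1 -> matches Brown
So 1 of 5 rows is dropped.

SQL:
SELECT a.title, b.name AS author
FROM books a
INNER JOIN authors b ON a.author_id = b.id

Result:
title          | author
---------------+-------
Winter Gardens | Brown 
The Old House  | Baker 
Falling Leaves | Jones 
Paper Boats    | Brown 


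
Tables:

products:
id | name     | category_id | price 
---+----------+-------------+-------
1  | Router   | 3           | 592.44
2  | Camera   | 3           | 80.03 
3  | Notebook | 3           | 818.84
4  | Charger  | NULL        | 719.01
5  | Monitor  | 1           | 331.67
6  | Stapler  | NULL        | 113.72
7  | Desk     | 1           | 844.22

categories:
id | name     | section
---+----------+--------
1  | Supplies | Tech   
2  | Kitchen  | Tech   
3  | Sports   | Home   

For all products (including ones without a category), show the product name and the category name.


LEFT JOIN keeps every row from products (the left table); where category_id has no match in categories, the category columns become NULL. Walk through each product:
  - product 1 (Router): category_id=3 -> matches Sports
  - product 2 (Camera): category_id=3 -> matches Sports
  - product 3 (Notebook): category_id=3 -> matches Sports
  - product 4 (Charger): category_id=NULL, no match -> kept with NULL
  - product 5 (Monitor): category_id=1 -> matches Supplies
  - product 6 (Stapler): category_id=NULL, no match -> kept with NULL
  - product 7 (Desk): category_id=1 -> matches Supplies
All 7 rows appear; 2 have NULL category.

SQL:
SELECT a.name, b.name AS category
FROM products a
LEFT JOIN categories b ON a.category_id = b.id

Result:
name     | category
---------+---------
Router   | Sports  
Camera   | Sports  
Notebook | Sports  
Charger  | NULL    
Monitor  | Supplies
Stapler  | NULL    
Desk     | Supplies


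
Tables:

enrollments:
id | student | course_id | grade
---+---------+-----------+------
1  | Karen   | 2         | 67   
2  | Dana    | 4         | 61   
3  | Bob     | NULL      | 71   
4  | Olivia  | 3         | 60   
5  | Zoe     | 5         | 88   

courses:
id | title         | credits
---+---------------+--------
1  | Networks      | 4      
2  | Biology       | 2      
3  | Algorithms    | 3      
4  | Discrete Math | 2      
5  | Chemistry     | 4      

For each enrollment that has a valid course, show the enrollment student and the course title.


INNER JOIN keeps only enrollments rows whose course_id matches an id in courses. Walk through each enrollment:
  - enrollment 1 (Karen): course_id=2 -> matches Biology
  - enrollment 2 (Dana): course_id=4 -> matches Discrete Math
  - enrollment 3 (Bob): course_id=NULL, no match -> dropped
  - enrollment 4 (Olivia): course_id=3 -> matches Algorithms
  - enrollment 5 (Zoe): course_id=5 -> matches Chemistry
So 1 of 5 rows is dropped.

SQL:
SELECT a.student, b.title AS course
FROM enrollments a
INNER JOIN courses b ON a.course_id = b.id

Result:
student | course       
--------+--------------
Karen   | Biology      
Dana    | Discrete Math
Olivia  | Algorithms   
Zoe     | Chemistry    


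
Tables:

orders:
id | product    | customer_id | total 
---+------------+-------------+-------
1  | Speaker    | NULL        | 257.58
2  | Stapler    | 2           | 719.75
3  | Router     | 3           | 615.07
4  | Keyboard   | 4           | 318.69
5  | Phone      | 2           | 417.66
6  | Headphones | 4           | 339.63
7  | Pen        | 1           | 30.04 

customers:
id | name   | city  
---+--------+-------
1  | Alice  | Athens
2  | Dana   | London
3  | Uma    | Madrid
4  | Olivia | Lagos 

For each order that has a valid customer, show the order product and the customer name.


INNER JOIN keeps only orders rows whose customer_id matches an id in customers. Walk through each order:
  - order 1 (Speaker): customer_id=NULL, no match -> dropped
  - order 2 (Stapler): customer_id=2 -> matches Dana
  - order 3 (Router): customer_id=3 -> matches Uma
  - order 4 (Keyboard): customer_id=4 -> matches Olivia
  - order 5 (Phone): customer_id=2 -> matches Dana
  - order 6 (Headphones): customer_id=4 -> matches Olivia
  - order 7 (Pen): customer_id=1 -> matches Alice
So 1 of 7 rows is dropped.

SQL:
SELECT a.product, b.name AS customer
FROM orders a
INNER JOIN customers b ON a.customer_id = b.id

Result:
product    | customer
-----------+---------
Stapler    | Dana    
Router     | Uma     
Keyboard   | Olivia  
Phone      | Dana    
Headphones | Olivia  
Pen        | Alice   


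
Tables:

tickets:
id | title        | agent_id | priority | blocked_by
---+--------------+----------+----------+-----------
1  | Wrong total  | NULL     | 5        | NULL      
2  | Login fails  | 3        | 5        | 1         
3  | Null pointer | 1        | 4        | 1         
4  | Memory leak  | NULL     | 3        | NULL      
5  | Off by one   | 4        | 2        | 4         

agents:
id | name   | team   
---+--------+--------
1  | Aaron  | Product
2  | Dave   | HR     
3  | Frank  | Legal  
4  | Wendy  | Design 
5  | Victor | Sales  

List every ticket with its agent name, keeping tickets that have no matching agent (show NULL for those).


LEFT JOIN keeps every row from tickets (the left table); where agent_id has no match in agents, the agent columns become NULL. Walk through each ticket:
  - ticket 1 (Wrong total): agent_id=NULL, no match -> kept with NULL
  - ticket 2 (Login fails): agent_id=3 -> matches Frank
  - ticket 3 (Null pointer): agent_id=1 -> matches Aaron
  - ticket 4 (Memory leak): agent_id=NULL, no match -> kept with NULL
  - ticket 5 (Off by one): agent_id=4 -> matches Wendy
All 5 rows appear; 2 have NULL agent.

SQL:
SELECT a.title, b.name AS agent
FROM tickets a
LEFT JOIN agents b ON a.agent_id = b.id

Result:
title        | agent
-------------+------
Wrong total  | NULL 
Login fails  | Frank
Null pointer | Aaron
Memory leak  | NULL 
Off by one   | Wendy


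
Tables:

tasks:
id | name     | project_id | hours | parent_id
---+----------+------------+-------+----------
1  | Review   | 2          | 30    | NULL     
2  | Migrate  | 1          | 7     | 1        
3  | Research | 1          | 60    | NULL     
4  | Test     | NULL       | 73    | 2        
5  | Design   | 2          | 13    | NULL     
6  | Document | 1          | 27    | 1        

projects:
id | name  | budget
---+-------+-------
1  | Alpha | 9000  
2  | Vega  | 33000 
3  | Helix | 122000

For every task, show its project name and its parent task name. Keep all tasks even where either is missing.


Two LEFT JOINs from the same base table tasks: one to projects via project_id, one to tasks itself via parent_id. Both are LEFT so every task is preserved.
Match against projects:
  - task 1 (Review): project_id=2 -> matches Vega
  - task 2 (Migrate): project_id=1 -> matches Alpha
  - task 3 (Research): project_id=1 -> matches Alpha
  - task 4 (Test): project_id=NULL, no match -> kept with NULL
  - task 5 (Design): project_id=2 -> matches Vega
  - task 6 (Document): project_id=1 -> matches Alpha
Match against tasks (self):
  - task 1 (Review): parent_id=NULL -> NULL
  - task 2 (Migrate): parent_id=1 -> Review
  - task 3 (Research): parent_id=NULL -> NULL
  - task 4 (Test): parent_id=2 -> Migrate
  - task 5 (Design): parent_id=NULL -> NULL
  - task 6 (Document): parent_id=1 -> Review

SQL:
SELECT a.name, b.name AS project, c.name AS parent
FROM tasks a
LEFT JOIN projects b ON a.project_id = b.id
LEFT JOIN tasks c ON a.parent_id = c.id

Result:
name     | project | parent 
---------+---------+--------
Review   | Vega    | NULL   
Migrate  | Alpha   | Review 
Research | Alpha   | NULL   
Test     | NULL    | Migrate
Design   | Vega    | NULL   
Document | Alpha   | Review 


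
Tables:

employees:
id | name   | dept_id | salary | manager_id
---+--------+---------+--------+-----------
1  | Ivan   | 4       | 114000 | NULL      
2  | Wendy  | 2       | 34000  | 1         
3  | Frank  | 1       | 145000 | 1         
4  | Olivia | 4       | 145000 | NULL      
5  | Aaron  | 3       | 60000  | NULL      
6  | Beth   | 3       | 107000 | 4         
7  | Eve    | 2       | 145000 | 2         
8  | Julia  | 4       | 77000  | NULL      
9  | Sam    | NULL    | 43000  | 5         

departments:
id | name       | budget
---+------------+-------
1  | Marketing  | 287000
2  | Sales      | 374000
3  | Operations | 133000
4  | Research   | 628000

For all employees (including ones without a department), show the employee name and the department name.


LEFT JOIN keeps every row from employees (the left table); where dept_id has no match in departments, the department columns become NULL. Walk through each employee:
  - employee 1 (Ivan): dept_id=4 -> matches Research
  - employee 2 (Wendy): dept_id=2 -> matches Sales
  - employee 3 (Frank): dept_id=1 -> matches Marketing
  - employee 4 (Olivia): dept_id=4 -> matches Research
  - employee 5 (Aaron): dept_id=3 -> matches Operations
  - employee 6 (Beth): dept_id=3 -> matches Operations
  - employee 7 (Eve): dept_id=2 -> matches Sales
  - employee 8 (Julia): dept_id=4 -> matches Research
  - employee 9 (Sam): dept_id=NULL, no match -> kept with NULL
All 9 rows appear; 1 has NULL department.

SQL:
SELECT a.name, b.name AS department
FROM employees a
LEFT JOIN departments b ON a.dept_id = b.id

Result:
name   | department
-------+-----------
Ivan   | Research  
Wendy  | Sales     
Frank  | Marketing 
Olivia | Research  
Aaron  | Operations
Beth   | Operations
Eve    | Sales     
Julia  | Research  
Sam    | NULL      


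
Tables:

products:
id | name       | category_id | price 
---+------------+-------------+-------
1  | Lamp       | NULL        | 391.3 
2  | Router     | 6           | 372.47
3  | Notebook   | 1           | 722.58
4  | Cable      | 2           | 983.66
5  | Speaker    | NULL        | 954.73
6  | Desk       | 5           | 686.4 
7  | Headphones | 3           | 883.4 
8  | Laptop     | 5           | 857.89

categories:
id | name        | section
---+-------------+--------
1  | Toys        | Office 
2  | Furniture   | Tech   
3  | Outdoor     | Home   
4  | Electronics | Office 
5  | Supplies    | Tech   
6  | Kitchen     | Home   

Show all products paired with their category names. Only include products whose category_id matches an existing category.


INNER JOIN keeps only products rows whose category_id matches an id in categories. Walk through each product:
  - product 1 (Lamp): category_id=NULL, no match -> dropped
  - product 2 (Router): category_id=6 -> matches Kitchen
  - product 3 (Notebook): category_id=1 -> matches Toys
  - product 4 (Cable): category_id=2 -> matches Furniture
  - product 5 (Speaker): category_id=NULL, no match -> dropped
  - product 6 (Desk): category_id=5 -> matches Supplies
  - product 7 (Headphones): category_id=3 -> matches Outdoor
  - product 8 (Laptop): category_id=5 -> matches Supplies
So 2 of 8 rows are dropped.

SQL:
SELECT a.name, b.name AS category
FROM products a
INNER JOIN categories b ON a.category_id = b.id

Result:
name       | category 
-----------+----------
Router     | Kitchen  
Notebook   | Toys     
Cable      | Furniture
Desk       | Supplies 
Headphones | Outdoor  
Laptop     | Supplies 


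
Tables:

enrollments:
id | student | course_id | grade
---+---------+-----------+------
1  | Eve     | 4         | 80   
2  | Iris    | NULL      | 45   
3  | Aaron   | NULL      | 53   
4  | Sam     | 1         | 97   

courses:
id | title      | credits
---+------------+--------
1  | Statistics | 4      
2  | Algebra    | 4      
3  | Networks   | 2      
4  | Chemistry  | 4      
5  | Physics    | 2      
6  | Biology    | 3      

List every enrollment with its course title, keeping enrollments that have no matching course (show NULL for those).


LEFT JOIN keeps every row from enrollments (the left table); where course_id has no match in courses, the course columns become NULL. Walk through each enrollment:
  - enrollment 1 (Eve): course_id=4 -> matches Chemistry
  - enrollment 2 (Iris): course_id=NULL, no match -> kept with NULL
  - enrollment 3 (Aaron): course_id=NULL, no match -> kept with NULL
  - enrollment 4 (Sam): course_id=1 -> matches Statistics
All 4 rows appear; 2 have NULL course.

SQL:
SELECT a.student, b.title AS course
FROM enrollments a
LEFT JOIN courses b ON a.course_id = b.id

Result:
student | course    
--------+-----------
Eve     | Chemistry 
Iris    | NULL      
Aaron   | NULL      
Sam     | Statistics


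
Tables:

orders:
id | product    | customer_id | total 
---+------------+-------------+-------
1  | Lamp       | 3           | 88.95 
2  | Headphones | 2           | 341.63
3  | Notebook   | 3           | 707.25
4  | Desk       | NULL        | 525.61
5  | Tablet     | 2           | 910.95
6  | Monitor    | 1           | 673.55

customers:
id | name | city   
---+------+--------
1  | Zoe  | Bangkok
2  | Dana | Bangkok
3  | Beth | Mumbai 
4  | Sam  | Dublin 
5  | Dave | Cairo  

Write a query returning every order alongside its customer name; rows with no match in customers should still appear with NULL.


LEFT JOIN keeps every row from orders (the left table); where customer_id has no match in customers, the customer columns become NULL. Walk through each order:
  - order 1 (Lamp): customer_id=3 -> matches Beth
  - order 2 (Headphones): customer_id=2 -> matches Dana
  - order 3 (Notebook): customer_id=3 -> matches Beth
  - order 4 (Desk): customer_id=NULL, no match -> kept with NULL
  - order 5 (Tablet): customer_id=2 -> matches Dana
  - order 6 (Monitor): customer_id=1 -> matches Zoe
All 6 rows appear; 1 has NULL customer.

SQL:
SELECT a.product, b.name AS customer
FROM orders a
LEFT JOIN customers b ON a.customer_id = b.id

Result:
product    | customer
-----------+---------
Lamp       | Beth    
Headphones | Dana    
Notebook   | Beth    
Desk       | NULL    
Tablet     | Dana    
Monitor    | Zoe     


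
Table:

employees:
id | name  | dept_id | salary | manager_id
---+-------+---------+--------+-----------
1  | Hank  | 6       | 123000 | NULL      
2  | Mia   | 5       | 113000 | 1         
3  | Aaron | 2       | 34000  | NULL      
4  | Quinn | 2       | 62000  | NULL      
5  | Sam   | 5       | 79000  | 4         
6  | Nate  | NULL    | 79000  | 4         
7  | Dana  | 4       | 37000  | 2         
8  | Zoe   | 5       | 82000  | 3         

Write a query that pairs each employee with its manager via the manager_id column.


This is a self-join: employees is joined to a second copy of itself, matching each row's manager_id to another row's id. Use LEFT JOIN so rows with manager_id=NULL are kept.
  - employee 1 (Hank): manager_id=NULL -> NULL
  - employee 2 (Mia): manager_id=1 -> Hank
  - employee 3 (Aaron): manager_id=NULL -> NULL
  - employee 4 (Quinn): manager_id=NULL -> NULL
  - employee 5 (Sam): manager_id=4 -> Quinn
  - employee 6 (Nate): manager_id=4 -> Quinn
  - employee 7 (Dana): manager_id=2 -> Mia
  - employee 8 (Zoe): manager_id=3 -> Aaron

SQL:
SELECT a.name AS item, b.name AS manager
FROM employees a
LEFT JOIN employees b ON a.manager_id = b.id

Result:
item  | manager
------+--------
Hank  | NULL   
Mia   | Hank   
Aaron | NULL   
Quinn | NULL   
Sam   | Quinn  
Nate  | Quinn  
Dana  | Mia    
Zoe   | Aaron  


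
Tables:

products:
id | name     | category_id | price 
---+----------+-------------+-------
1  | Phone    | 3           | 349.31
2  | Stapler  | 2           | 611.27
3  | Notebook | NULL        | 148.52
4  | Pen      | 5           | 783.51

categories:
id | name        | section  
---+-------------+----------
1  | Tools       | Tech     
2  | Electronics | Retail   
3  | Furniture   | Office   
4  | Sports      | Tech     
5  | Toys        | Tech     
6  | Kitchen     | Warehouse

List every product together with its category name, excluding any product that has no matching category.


INNER JOIN keeps only products rows whose category_id matches an id in categories. Walk through each product:
  - product 1 (Phone): category_id=3 -> matches Furniture
  - product 2 (Stapler): category_id=2 -> matches Electronics
  - product 3 (Notebook): category_id=NULL, no match -> dropped
  - product 4 (Pen): category_id=5 -> matches Toys
So 1 of 4 rows is dropped.

SQL:
SELECT a.name, b.name AS category
FROM products a
INNER JOIN categories b ON a.category_id = b.id

Result:
name    | category   
--------+------------
Phone   | Furniture  
Stapler | Electronics
Pen     | Toys       


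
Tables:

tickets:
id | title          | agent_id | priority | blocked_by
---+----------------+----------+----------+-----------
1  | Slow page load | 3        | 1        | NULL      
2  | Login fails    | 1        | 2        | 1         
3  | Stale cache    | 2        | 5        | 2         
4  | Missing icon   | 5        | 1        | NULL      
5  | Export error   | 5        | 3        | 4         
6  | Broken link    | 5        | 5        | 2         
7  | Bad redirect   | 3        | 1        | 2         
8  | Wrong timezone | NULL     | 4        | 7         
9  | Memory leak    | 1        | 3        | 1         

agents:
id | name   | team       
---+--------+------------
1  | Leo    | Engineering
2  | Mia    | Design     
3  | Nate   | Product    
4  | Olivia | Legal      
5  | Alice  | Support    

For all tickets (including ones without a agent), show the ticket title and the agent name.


LEFT JOIN keeps every row from tickets (the left table); where agent_id has no match in agents, the agent columns become NULL. Walk through each ticket:
  - ticket 1 (Slow page load): agent_id=3 -> matches Nate
  - ticket 2 (Login fails): agent_id=1 -> matches Leo
  - ticket 3 (Stale cache): agent_id=2 -> matches Mia
  - ticket 4 (Missing icon): agent_id=5 -> matches Alice
  - ticket 5 (Export error): agent_id=5 -> matches Alice
  - ticket 6 (Broken link): agent_id=5 -> matches Alice
  - ticket 7 (Bad redirect): agent_id=3 -> matches Nate
  - ticket 8 (Wrong timezone): agent_id=NULL, no match -> kept with NULL
  - ticket 9 (Memory leak): agent_id=1 -> matches Leo
All 9 rows appear; 1 has NULL agent.

SQL:
SELECT a.title, b.name AS agent
FROM tickets a
LEFT JOIN agents b ON a.agent_id = b.id

Result:
title          | agent
---------------+------
Slow page load | Nate 
Login fails    | Leo  
Stale cache    | Mia  
Missing icon   | Alice
Export error   | Alice
Broken link    | Alice
Bad redirect   | Nate 
Wrong timezone | NULL 
Memory leak    | Leo  


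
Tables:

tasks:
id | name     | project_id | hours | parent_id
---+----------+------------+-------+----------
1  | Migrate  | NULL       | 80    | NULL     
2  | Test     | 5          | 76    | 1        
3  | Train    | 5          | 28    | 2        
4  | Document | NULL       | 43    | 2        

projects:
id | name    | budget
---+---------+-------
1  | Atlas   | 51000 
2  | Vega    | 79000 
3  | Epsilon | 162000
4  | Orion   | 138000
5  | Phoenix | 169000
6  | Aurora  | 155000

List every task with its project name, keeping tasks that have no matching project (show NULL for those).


LEFT JOIN keeps every row from tasks (the left table); where project_id has no match in projects, the project columns become NULL. Walk through each task:
  - task 1 (Migrate): project_id=NULL, no match -> kept with NULL
  - task 2 (Test): project_id=5 -> matches Phoenix
  - task 3 (Train): project_id=5 -> matches Phoenix
  - task 4 (Document): project_id=NULL, no match -> kept with NULL
All 4 rows appear; 2 have NULL project.

SQL:
SELECT a.name, b.name AS project
FROM tasks a
LEFT JOIN projects b ON a.project_id = b.id

Result:
name     | project
---------+--------
Migrate  | NULL   
Test     | Phoenix
Train    | Phoenix
Document | NULL   


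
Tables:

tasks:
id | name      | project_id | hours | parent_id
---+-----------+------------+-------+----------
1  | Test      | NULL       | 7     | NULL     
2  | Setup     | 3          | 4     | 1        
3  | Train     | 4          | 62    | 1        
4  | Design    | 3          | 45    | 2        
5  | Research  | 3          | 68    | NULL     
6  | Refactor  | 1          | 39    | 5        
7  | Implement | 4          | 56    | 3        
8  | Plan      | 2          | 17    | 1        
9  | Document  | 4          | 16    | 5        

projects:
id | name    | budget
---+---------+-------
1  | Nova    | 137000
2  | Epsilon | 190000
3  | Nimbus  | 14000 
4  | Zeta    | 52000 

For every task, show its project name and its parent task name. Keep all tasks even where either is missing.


Two LEFT JOINs from the same base table tasks: one to projects via project_id, one to tasks itself via parent_id. Both are LEFT so every task is preserved.
Match against projects:
  - task 1 (Test): project_id=NULL, no match -> kept with NULL
  - task 2 (Setup): project_id=3 -> matches Nimbus
  - task 3 (Train): project_id=4 -> matches Zeta
  - task 4 (Design): project_id=3 -> matches Nimbus
  - task 5 (Research): project_id=3 -> matches Nimbus
  - task 6 (Refactor): project_id=1 -> matches Nova
  - task 7 (Implement): project_id=4 -> matches Zeta
  - task 8 (Plan): project_id=2 -> matches Epsilon
  - task 9 (Document): project_id=4 -> matches Zeta
Match against tasks (self):
  - task 1 (Test): parent_id=NULL -> NULL
  - task 2 (Setup): parent_id=1 -> Test
  - task 3 (Train): parent_id=1 -> Test
  - task 4 (Design): parent_id=2 -> Setup
  - task 5 (Research): parent_id=NULL -> NULL
  - task 6 (Refactor): parent_id=5 -> Research
  - task 7 (Implement): parent_id=3 -> Train
  - task 8 (Plan): parent_id=1 -> Test
  - task 9 (Document): parent_id=5 -> Research

SQL:
SELECT a.name, b.name AS project, c.name AS parent
FROM tasks a
LEFT JOIN projects b ON a.project_id = b.id
LEFT JOIN tasks c ON a.parent_id = c.id

Result:
name      | project | parent  
----------+---------+---------
Test      | NULL    | NULL    
Setup     | Nimbus  | Test    
Train     | Zeta    | Test    
Design    | Nimbus  | Setup   
Research  | Nimbus  | NULL    
Refactor  | Nova    | Research
Implement | Zeta    | Train   
Plan      | Epsilon | Test    
Document  | Zeta    | Research


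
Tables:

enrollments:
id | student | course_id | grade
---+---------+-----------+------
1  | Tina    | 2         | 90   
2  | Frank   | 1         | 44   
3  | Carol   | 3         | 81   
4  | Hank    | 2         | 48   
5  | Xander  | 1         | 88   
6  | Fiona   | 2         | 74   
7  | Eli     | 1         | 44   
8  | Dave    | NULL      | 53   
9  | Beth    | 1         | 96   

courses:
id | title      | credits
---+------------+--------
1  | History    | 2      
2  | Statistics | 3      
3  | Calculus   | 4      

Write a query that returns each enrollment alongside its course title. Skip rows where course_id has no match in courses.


INNER JOIN keeps only enrollments rows whose course_id matches an id in courses. Walk through each enrollment:
  - enrollment 1 (Tina): course_id=2 -> matches Statistics
  - enrollment 2 (Frank): course_id=1 -> matches History
  - enrollment 3 (Carol): course_id=3 -> matches Calculus
  - enrollment 4 (Hank): course_id=2 -> matches Statistics
  - enrollment 5 (Xander): course_id=1 -> matches History
  - enrollment 6 (Fiona): course_id=2 -> matches Statistics
  - enrollment 7 (Eli): course_id=1 -> matches History
  - enrollment 8 (Dave): course_id=NULL, no match -> dropped
  - enrollment 9 (Beth): course_id=1 -> matches History
So 1 of 9 rows is dropped.

SQL:
SELECT a.student, b.title AS course
FROM enrollments a
INNER JOIN courses b ON a.course_id = b.id

Result:
student | course    
--------+-----------
Tina    | Statistics
Frank   | History   
Carol   | Calculus  
Hank    | Statistics
Xander  | History   
Fiona   | Statistics
Eli     | History   
Beth    | History   


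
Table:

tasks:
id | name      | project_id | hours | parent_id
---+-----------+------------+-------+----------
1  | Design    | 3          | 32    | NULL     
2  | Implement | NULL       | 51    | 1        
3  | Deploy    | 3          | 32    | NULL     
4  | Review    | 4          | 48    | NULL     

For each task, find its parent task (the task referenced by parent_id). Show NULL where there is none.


This is a self-join: tasks is joined to a second copy of itself, matching each row's parent_id to another row's id. Use LEFT JOIN so rows with parent_id=NULL are kept.
  - task 1 (Design): parent_id=NULL -> NULL
  - task 2 (Implement): parent_id=1 -> Design
  - task 3 (Deploy): parent_id=NULL -> NULL
  - task 4 (Review): parent_id=NULL -> NULL

SQL:
SELECT a.name AS item, b.name AS parent
FROM tasks a
LEFT JOIN tasks b ON a.parent_id = b.id

Result:
item      | parent
----------+-------
Design    | NULL  
Implement | Design
Deploy    | NULL  
Review    | NULL  


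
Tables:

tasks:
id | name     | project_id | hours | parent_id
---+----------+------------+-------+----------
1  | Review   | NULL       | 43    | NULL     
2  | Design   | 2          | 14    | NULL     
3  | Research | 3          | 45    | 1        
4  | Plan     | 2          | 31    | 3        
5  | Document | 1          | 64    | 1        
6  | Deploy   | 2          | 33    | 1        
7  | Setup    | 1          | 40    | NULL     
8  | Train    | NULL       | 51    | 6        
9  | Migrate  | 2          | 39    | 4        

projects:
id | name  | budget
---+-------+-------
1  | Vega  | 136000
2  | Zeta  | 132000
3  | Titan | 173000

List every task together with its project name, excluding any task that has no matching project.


INNER JOIN keeps only tasks rows whose project_id matches an id in projects. Walk through each task:
  - task 1 (Review): project_id=NULL, no match -> dropped
  - task 2 (Design): project_id=2 -> matches Zeta
  - task 3 (Research): project_id=3 -> matches Titan
  - task 4 (Plan): project_id=2 -> matches Zeta
  - task 5 (Document): project_id=1 -> matches Vega
  - task 6 (Deploy): project_id=2 -> matches Zeta
  - task 7 (Setup): project_id=1 -> matches Vega
  - task 8 (Train): project_id=NULL, no match -> dropped
  - task 9 (Migrate): project_id=2 -> matches Zeta
So 2 of 9 rows are dropped.

SQL:
SELECT a.name, b.name AS project
FROM tasks a
INNER JOIN projects b ON a.project_id = b.id

Result:
name     | project
---------+--------
Design   | Zeta   
Research | Titan  
Plan     | Zeta   
Document | Vega   
Deploy   | Zeta   
Setup    | Vega   
Migrate  | Zeta   


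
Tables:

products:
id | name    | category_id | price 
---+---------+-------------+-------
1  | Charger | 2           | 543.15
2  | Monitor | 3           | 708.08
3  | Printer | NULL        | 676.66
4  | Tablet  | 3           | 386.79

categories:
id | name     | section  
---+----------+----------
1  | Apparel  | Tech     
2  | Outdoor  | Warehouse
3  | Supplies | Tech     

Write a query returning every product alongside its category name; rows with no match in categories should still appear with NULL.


LEFT JOIN keeps every row from products (the left table); where category_id has no match in categories, the category columns become NULL. Walk through each product:
  - product 1 (Charger): category_id=2 -> matches Outdoor
  - product 2 (Monitor): category_id=3 -> matches Supplies
  - product 3 (Printer): category_id=NULL, no match -> kept with NULL
  - product 4 (Tablet): category_id=3 -> matches Supplies
All 4 rows appear; 1 has NULL category.

SQL:
SELECT a.name, b.name AS category
FROM products a
LEFT JOIN categories b ON a.category_id = b.id

Result:
name    | category
--------+---------
Charger | Outdoor 
Monitor | Supplies
Printer | NULL    
Tablet  | Supplies


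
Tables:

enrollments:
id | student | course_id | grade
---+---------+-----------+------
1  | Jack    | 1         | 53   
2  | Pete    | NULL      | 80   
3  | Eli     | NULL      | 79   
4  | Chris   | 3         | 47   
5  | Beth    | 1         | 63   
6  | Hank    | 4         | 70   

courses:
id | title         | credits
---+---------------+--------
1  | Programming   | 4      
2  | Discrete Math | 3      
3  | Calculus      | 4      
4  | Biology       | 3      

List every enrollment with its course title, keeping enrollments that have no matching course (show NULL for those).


LEFT JOIN keeps every row from enrollments (the left table); where course_id has no match in courses, the course columns become NULL. Walk through each enrollment:
  - enrollment 1 (Jack): course_id=1 -> matches Programming
  - enrollment 2 (Pete): course_id=NULL, no match -> kept with NULL
  - enrollment 3 (Eli): course_id=NULL, no match -> kept with NULL
  - enrollment 4 (Chris): course_id=3 -> matches Calculus
  - enrollment 5 (Beth): course_id=1 -> matches Programming
  - enrollment 6 (Hank): course_id=4 -> matches Biology
All 6 rows appear; 2 have NULL course.

SQL:
SELECT a.student, b.title AS course
FROM enrollments a
LEFT JOIN courses b ON a.course_id = b.id

Result:
student | course     
--------+------------
Jack    | Programming
Pete    | NULL       
Eli     | NULL       
Chris   | Calculus   
Beth    | Programming
Hank    | Biology    
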